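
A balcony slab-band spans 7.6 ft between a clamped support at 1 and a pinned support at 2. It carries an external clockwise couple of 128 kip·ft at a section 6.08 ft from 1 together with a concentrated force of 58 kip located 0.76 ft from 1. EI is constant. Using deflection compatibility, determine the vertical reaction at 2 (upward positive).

R_2 = 25.09 kip

Release the roller at 2. Primary structure: cantilever fixed at 1.
Primary-structure tip deflection at 2 by superposition:
  clockwise couple 128 at a = 6.08: M₀a(2L − a)/(2EI) = 3549/EI
  point load 58 at a = 0.76: Pa²(3L − a)/(6EI) = 123.1/EI
  δ_0 = 3672/EI
Tip deflection under a unit load at 2: L³/(3EI) = 146.3/EI.
The prop prevents deflection at 2: R_2 = δ_0/δ_{22} = 3672/146.3 = 25.09 kip.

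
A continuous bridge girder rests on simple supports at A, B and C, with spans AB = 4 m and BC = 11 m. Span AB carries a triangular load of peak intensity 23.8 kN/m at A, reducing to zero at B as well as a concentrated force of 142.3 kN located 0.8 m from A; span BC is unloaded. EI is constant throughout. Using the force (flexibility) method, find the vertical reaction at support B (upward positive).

Insert a hinge at B; M_B is the redundant, and each span becomes simply supported.
Rotations at B on the released spans (each span's end-slope, ×1/EI):
  span AB: triangular load, peak 23.8: 7w₀L³/(360EI) = 29.62/EI
  span AB: point load 142.3 at a = 0.8: Pab(L + a)/(6LEI) = 72.86/EI
  relative rotation θ_0 = (102.5 + 0)/EI = 102.5/EI
A unit hogging moment at B produces rotation L₁/(3EI) + L₂/(3EI) = 5/EI.
Slope continuity at B: θ_0 = M_B·5/EI, so M_B = 102.5/5 = 20.5 kN·m (hogging).
Span AB, ΣM about A with M_B applied at B: R_B^{AB}·4 = 177.3 + 20.5, so R_B^{AB} = 49.45 kN and R_A = 189.9 − 49.45 = 140.4 kN.
Span BC, ΣM about C: R_B^{BC}·11 = 0 + 20.5, so R_B^{BC} = 1.863 kN and R_C = 0 − 1.863 = -1.863 kN.
R_B = 49.45 + 1.863 = 51.31 kN.

R_B = 51.31 kN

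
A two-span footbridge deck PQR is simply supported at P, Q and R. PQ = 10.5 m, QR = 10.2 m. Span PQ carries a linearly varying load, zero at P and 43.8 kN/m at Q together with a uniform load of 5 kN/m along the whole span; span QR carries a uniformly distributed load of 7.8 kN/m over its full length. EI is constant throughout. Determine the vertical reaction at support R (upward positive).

Insert a hinge at Q; M_Q is the redundant, and each span becomes simply supported.
End slopes at the hinge Q, treating each span as simply supported:
  span PQ: triangular load, peak 43.8: w₀L³/(45EI) = 1127/EI
  span PQ: UDL 5: wL³/(24EI) = 241.2/EI
  span QR: UDL 7.8: wL³/(24EI) = 344.9/EI
  relative rotation θ_0 = (1368 + 344.9)/EI = 1713/EI
A unit hogging moment at Q produces rotation L₁/(3EI) + L₂/(3EI) = 6.9/EI.
Slope continuity at Q: θ_0 = M_Q·6.9/EI, so M_Q = 1713/6.9 = 248.2 kN·m (hogging).
Span QR, ΣM about R: R_Q^{QR}·10.2 = 405.8 + 248.2, so R_Q^{QR} = 64.12 kN and R_R = 79.56 − 64.12 = 15.44 kN.

R_R = 15.44 kN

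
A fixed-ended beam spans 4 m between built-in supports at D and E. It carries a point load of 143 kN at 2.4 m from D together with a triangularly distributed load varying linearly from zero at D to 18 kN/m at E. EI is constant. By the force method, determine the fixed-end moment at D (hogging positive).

Take the two fixed-end moments M_D, M_E as redundants; the released structure is the simple span DE.
End rotations of the released simple span under the applied load (×1/EI):
  at D: point load 143 at a = 2.4: Pab(L + b)/(6LEI) = 128.1/EI
  at E: point load 143 at a = 2.4: Pab(L + a)/(6LEI) = 146.4/EI
  at D: triangular load, peak 18: 7w₀L³/(360EI) = 22.4/EI
  at E: triangular load, peak 18: w₀L³/(45EI) = 25.6/EI
  θ_D0 = 150.5/EI,  θ_E0 = 172/EI
Flexibility coefficients: a unit moment at one end gives L/(3EI) there and L/(6EI) at the far end, so f₁₁ = f₂₂ = 1.333/EI and f₁₂ = f₂₁ = 0.6667/EI.
Compatibility — zero rotation at each built-in end:
  1.333 M_D + 0.6667 M_E = 150.5
  0.6667 M_D + 1.333 M_E = 172
Solving the pair gives M_D = 64.51 kN·m and M_E = 96.77 kN·m (hogging).

M_D = 64.51 kN·m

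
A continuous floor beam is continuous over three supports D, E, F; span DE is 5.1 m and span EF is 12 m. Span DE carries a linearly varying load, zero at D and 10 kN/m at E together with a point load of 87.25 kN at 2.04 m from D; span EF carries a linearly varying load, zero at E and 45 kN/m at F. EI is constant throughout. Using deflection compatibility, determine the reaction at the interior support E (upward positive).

R_E = 223.7 kN

Release continuity at E by inserting a hinge; the redundant is the internal moment M_E. The primary structure is two simply-supported spans DE and EF.
End slopes at the hinge E, treating each span as simply supported:
  span DE: triangular load, peak 10: w₀L³/(45EI) = 29.48/EI
  span DE: point load 87.25 at a = 2.04: Pab(L + a)/(6LEI) = 127.1/EI
  span EF: triangular load, peak 45: 7w₀L³/(360EI) = 1512/EI
  relative rotation θ_0 = (156.6 + 1512)/EI = 1669/EI
A unit hogging moment at E produces rotation L₁/(3EI) + L₂/(3EI) = 5.7/EI.
Compatibility: M_E·(L₁+L₂)/(3EI) = θ_0, giving M_E = 292.7 kN·m (hogging).
Span DE, ΣM about D with M_E applied at E: R_E^{DE}·5.1 = 264.7 + 292.7, so R_E^{DE} = 109.3 kN and R_D = 112.8 − 109.3 = 3.452 kN.
Span EF, ΣM about F: R_E^{EF}·12 = 1080 + 292.7, so R_E^{EF} = 114.4 kN and R_F = 270 − 114.4 = 155.6 kN.
R_E = 109.3 + 114.4 = 223.7 kN.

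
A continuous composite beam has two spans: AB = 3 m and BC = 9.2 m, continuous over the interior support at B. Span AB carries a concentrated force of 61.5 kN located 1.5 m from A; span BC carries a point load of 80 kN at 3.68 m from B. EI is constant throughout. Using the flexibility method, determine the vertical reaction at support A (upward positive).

R_A = -7.607 kN

Release continuity at B by inserting a hinge; the redundant is the internal moment M_B. The primary structure is two simply-supported spans AB and BC.
End slopes at the hinge B, treating each span as simply supported:
  span AB: point load 61.5 at a = 1.5: Pab(L + a)/(6LEI) = 34.59/EI
  span BC: point load 80 at a = 3.68: Pab(L + b)/(6LEI) = 433.4/EI
  relative rotation θ_0 = (34.59 + 433.4)/EI = 468/EI
A unit hogging moment at B produces rotation L₁/(3EI) + L₂/(3EI) = 4.067/EI.
Compatibility: M_B·(L₁+L₂)/(3EI) = θ_0, giving M_B = 115.1 kN·m (hogging).
Span AB, ΣM about A with M_B applied at B: R_B^{AB}·3 = 92.25 + 115.1, so R_B^{AB} = 69.11 kN and R_A = 61.5 − 69.11 = -7.607 kN.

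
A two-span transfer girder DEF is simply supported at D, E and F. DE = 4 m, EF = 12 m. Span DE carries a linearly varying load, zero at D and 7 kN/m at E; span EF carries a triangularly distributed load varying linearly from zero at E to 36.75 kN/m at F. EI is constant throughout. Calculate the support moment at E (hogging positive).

M_E = 233.4 kN·m

Take M_E as the redundant. Released structure: two simple spans DE and EF with a hinge at E.
End slopes at the hinge E, treating each span as simply supported:
  span DE: triangular load, peak 7: w₀L³/(45EI) = 9.956/EI
  span EF: triangular load, peak 36.75: 7w₀L³/(360EI) = 1235/EI
  relative rotation θ_0 = (9.956 + 1235)/EI = 1245/EI
A unit hogging moment at E produces rotation L₁/(3EI) + L₂/(3EI) = 5.333/EI.
Slope continuity at E: θ_0 = M_E·5.333/EI, so M_E = 1245/5.333 = 233.4 kN·m (hogging).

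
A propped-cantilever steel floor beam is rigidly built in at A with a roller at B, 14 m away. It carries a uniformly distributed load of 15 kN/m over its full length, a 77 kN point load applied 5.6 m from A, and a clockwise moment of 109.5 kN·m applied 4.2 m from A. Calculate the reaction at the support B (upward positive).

Remove the prop at B; the released (primary) structure is a cantilever built in at A.
Downward deflection at the released point B due to the loads:
  UDL 15: wL⁴/(8EI) = 72030/EI
  point load 77 at a = 5.6: Pa²(3L − a)/(6EI) = 14649/EI
  clockwise couple 109.5 at a = 4.2: M₀a(2L − a)/(2EI) = 5473/EI
  δ_0 = 92152/EI
Tip deflection under a unit load at B: L³/(3EI) = 914.7/EI.
The prop prevents deflection at B: R_B = δ_0/δ_{BB} = 92152/914.7 = 100.7 kN.

R_B = 100.7 kN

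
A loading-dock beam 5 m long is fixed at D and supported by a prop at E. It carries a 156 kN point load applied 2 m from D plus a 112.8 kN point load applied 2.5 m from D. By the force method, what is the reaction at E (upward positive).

R_E = 67.7 kN

Take the reaction at E as the redundant and release it; the primary structure is a cantilever fixed at D.
Downward deflection at the released point E due to the loads:
  point load 156 at a = 2: Pa²(3L − a)/(6EI) = 1352/EI
  point load 112.8 at a = 2.5: Pa²(3L − a)/(6EI) = 1469/EI
  δ_0 = 2821/EI
Tip deflection under a unit load at E: L³/(3EI) = 41.67/EI.
Compatibility at E: δ_0 − R_E·δ_{EE} = 0, so R_E = 2821/41.67 = 67.7 kN.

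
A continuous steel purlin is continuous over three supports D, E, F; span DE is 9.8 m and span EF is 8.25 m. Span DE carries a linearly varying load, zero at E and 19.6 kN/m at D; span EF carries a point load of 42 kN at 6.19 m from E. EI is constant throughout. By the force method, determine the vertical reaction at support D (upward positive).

Take M_E as the redundant. Released structure: two simple spans DE and EF with a hinge at E.
Discontinuity in slope at E on the released structure — sum the simple-span end rotations:
  span DE: triangular load, peak 19.6: 7w₀L³/(360EI) = 358.7/EI
  span EF: point load 42 at a = 6.19: Pab(L + b)/(6LEI) = 111.5/EI
  relative rotation θ_0 = (358.7 + 111.5)/EI = 470.2/EI
A unit hogging moment at E produces rotation L₁/(3EI) + L₂/(3EI) = 6.017/EI.
Compatibility: M_E·(L₁+L₂)/(3EI) = θ_0, giving M_E = 78.16 kN·m (hogging).
Span DE, ΣM about D with M_E applied at E: R_E^{DE}·9.8 = 313.7 + 78.16, so R_E^{DE} = 39.99 kN and R_D = 96.04 − 39.99 = 56.05 kN.

R_D = 56.05 kN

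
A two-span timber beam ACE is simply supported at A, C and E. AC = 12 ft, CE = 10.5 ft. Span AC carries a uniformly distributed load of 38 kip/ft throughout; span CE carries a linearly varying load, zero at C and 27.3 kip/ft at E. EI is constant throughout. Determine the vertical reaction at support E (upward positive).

R_E = 53 kip

Release continuity at C by inserting a hinge; the redundant is the internal moment M_C. The primary structure is two simply-supported spans AC and CE.
Discontinuity in slope at C on the released structure — sum the simple-span end rotations:
  span AC: UDL 38: wL³/(24EI) = 2736/EI
  span CE: triangular load, peak 27.3: 7w₀L³/(360EI) = 614.5/EI
  relative rotation θ_0 = (2736 + 614.5)/EI = 3351/EI
A unit hogging moment at C produces rotation L₁/(3EI) + L₂/(3EI) = 7.5/EI.
Slope continuity at C: θ_0 = M_C·7.5/EI, so M_C = 3351/7.5 = 446.7 kip·ft (hogging).
Span CE, ΣM about E: R_C^{CE}·10.5 = 501.6 + 446.7, so R_C^{CE} = 90.32 kip and R_E = 143.3 − 90.32 = 53 kip.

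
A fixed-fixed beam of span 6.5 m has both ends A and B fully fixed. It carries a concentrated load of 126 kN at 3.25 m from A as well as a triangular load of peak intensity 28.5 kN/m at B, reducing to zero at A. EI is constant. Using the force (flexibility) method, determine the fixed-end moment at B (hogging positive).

M_B = 162.6 kN·m

Take the two fixed-end moments M_A, M_B as redundants; the released structure is the simple span AB.
Simple-span end rotations at A and B under the given loads:
  at A: point load 126 at a = 3.25: Pab(L + b)/(6LEI) = 332.7/EI
  at B: point load 126 at a = 3.25: Pab(L + a)/(6LEI) = 332.7/EI
  at A: triangular load, peak 28.5: 7w₀L³/(360EI) = 152.2/EI
  at B: triangular load, peak 28.5: w₀L³/(45EI) = 173.9/EI
  θ_A0 = 484.9/EI,  θ_B0 = 506.6/EI
Flexibility coefficients: a unit moment at one end gives L/(3EI) there and L/(6EI) at the far end, so f₁₁ = f₂₂ = 2.167/EI and f₁₂ = f₂₁ = 1.083/EI.
Compatibility — zero rotation at each built-in end:
  2.167 M_A + 1.083 M_B = 484.9
  1.083 M_A + 2.167 M_B = 506.6
Solving the pair gives M_A = 142.5 kN·m and M_B = 162.6 kN·m (hogging).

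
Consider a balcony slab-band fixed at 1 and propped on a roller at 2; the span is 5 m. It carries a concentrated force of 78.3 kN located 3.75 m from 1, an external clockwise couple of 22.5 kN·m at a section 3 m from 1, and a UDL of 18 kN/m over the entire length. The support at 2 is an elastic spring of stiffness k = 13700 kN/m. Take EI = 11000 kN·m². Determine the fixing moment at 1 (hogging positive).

M_1 = 104.7 kN·m

Choose R_2 as the redundant. The primary structure is the cantilever fixed at 1.
Free-end deflection of the primary structure under the applied loading (downward +):
  point load 78.3 at a = 3.75: Pa²(3L − a)/(6EI) = 2065/EI
  clockwise couple 22.5 at a = 3: M₀a(2L − a)/(2EI) = 236.2/EI
  UDL 18: wL⁴/(8EI) = 1406/EI
  δ_0 = 3707/EI
Flexibility coefficient — unit upward force at 2: δ_{22} = L³/(3EI) = 41.67/EI.
With EI = 11000 kN·m²: δ_0 = 0.337 m and δ_{22} = 0.003788 m/kN.
Compatibility — the spring shortens by R_2/k under the reaction it provides: δ_0 − R_2·δ_{22} = R_2/k. With 1/k = 0.000073 m/kN, R_2 = δ_0 / (δ_{22} + 1/k) = 0.337 / (0.003788 + 0.000073) = 87.29 kN.
Moment equilibrium about 1: M_1 = Σ(load moments about 1) − R_2·L = 541.1 − 87.29×5 = 104.7 kN·m.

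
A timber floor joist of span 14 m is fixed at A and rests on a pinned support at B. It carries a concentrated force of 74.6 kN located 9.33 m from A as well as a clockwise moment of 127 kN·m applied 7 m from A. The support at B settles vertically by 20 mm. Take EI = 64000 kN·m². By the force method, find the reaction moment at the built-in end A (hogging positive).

Remove the prop at B; the released (primary) structure is a cantilever built in at A.
Downward deflection at the released point B due to the loads:
  point load 74.6 at a = 9.33: Pa²(3L − a)/(6EI) = 35359/EI
  clockwise couple 127 at a = 7: M₀a(2L − a)/(2EI) = 9334/EI
  δ_0 = 44694/EI
Tip deflection under a unit load at B: L³/(3EI) = 914.7/EI.
With EI = 64000 kN·m²: δ_0 = 0.69834 m and δ_{BB} = 0.014292 m/kN.
Compatibility — the beam at B must follow the support down by 0.02 m: δ_0 − R_B·δ_{BB} = 0.02, so R_B = (0.69834 − 0.02)/0.014292 = 47.46 kN.
Moment equilibrium about A: M_A = Σ(load moments about A) − R_B·L = 823 − 47.46×14 = 158.5 kN·m.

M_A = 158.5 kN·m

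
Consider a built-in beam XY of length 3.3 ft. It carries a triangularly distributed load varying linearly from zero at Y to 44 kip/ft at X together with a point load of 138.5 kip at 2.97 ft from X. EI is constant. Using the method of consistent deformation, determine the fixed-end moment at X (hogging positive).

Take the two fixed-end moments M_X, M_Y as redundants; the released structure is the simple span XY.
Simple-span end rotations at X and Y under the given loads:
  at X: triangular load, peak 44: w₀L³/(45EI) = 35.14/EI
  at Y: triangular load, peak 44: 7w₀L³/(360EI) = 30.75/EI
  at X: point load 138.5 at a = 2.97: Pab(L + b)/(6LEI) = 24.89/EI
  at Y: point load 138.5 at a = 2.97: Pab(L + a)/(6LEI) = 42.99/EI
  θ_X0 = 60.02/EI,  θ_Y0 = 73.73/EI
Flexibility coefficients: a unit moment at one end gives L/(3EI) there and L/(6EI) at the far end, so f₁₁ = f₂₂ = 1.1/EI and f₁₂ = f₂₁ = 0.55/EI.
Compatibility — zero rotation at each built-in end:
  1.1 M_X + 0.55 M_Y = 60.02
  0.55 M_X + 1.1 M_Y = 73.73
Solving the pair gives M_X = 28.07 kip·ft and M_Y = 52.99 kip·ft (hogging).

M_X = 28.07 kip·ft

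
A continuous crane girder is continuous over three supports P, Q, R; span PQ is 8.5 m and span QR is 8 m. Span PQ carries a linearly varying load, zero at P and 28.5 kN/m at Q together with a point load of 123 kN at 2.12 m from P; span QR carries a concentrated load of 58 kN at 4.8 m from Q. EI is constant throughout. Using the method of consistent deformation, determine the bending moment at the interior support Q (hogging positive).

M_Q = 171.5 kN·m

Take M_Q as the redundant. Released structure: two simple spans PQ and QR with a hinge at Q.
Discontinuity in slope at Q on the released structure — sum the simple-span end rotations:
  span PQ: triangular load, peak 28.5: w₀L³/(45EI) = 388.9/EI
  span PQ: point load 123 at a = 2.12: Pab(L + a)/(6LEI) = 346.4/EI
  span QR: point load 58 at a = 4.8: Pab(L + b)/(6LEI) = 207.9/EI
  relative rotation θ_0 = (735.4 + 207.9)/EI = 943.2/EI
A unit hogging moment at Q produces rotation L₁/(3EI) + L₂/(3EI) = 5.5/EI.
Compatibility: M_Q·(L₁+L₂)/(3EI) = θ_0, giving M_Q = 171.5 kN·m (hogging).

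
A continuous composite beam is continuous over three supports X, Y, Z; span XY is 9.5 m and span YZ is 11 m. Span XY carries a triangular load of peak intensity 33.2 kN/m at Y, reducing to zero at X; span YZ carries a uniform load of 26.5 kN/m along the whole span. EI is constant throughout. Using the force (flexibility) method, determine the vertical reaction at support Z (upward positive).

Release continuity at Y by inserting a hinge; the redundant is the internal moment M_Y. The primary structure is two simply-supported spans XY and YZ.
End slopes at the hinge Y, treating each span as simply supported:
  span XY: triangular load, peak 33.2: w₀L³/(45EI) = 632.6/EI
  span YZ: UDL 26.5: wL³/(24EI) = 1470/EI
  relative rotation θ_0 = (632.6 + 1470)/EI = 2102/EI
A unit hogging moment at Y produces rotation L₁/(3EI) + L₂/(3EI) = 6.833/EI.
Slope continuity at Y: θ_0 = M_Y·6.833/EI, so M_Y = 2102/6.833 = 307.6 kN·m (hogging).
Span YZ, ΣM about Z: R_Y^{YZ}·11 = 1603 + 307.6, so R_Y^{YZ} = 173.7 kN and R_Z = 291.5 − 173.7 = 117.8 kN.

R_Z = 117.8 kN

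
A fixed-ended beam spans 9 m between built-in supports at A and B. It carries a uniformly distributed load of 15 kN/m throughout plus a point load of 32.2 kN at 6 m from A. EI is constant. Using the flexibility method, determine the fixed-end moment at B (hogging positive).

M_B = 144.2 kN·m

Take the two fixed-end moments M_A, M_B as redundants; the released structure is the simple span AB.
On the primary (simply-supported) span, the end slopes from the loading are:
  at A: UDL 15: wL³/(24EI) = 455.6/EI
  at B: UDL 15: wL³/(24EI) = 455.6/EI
  at A: point load 32.2 at a = 6: Pab(L + b)/(6LEI) = 128.8/EI
  at B: point load 32.2 at a = 6: Pab(L + a)/(6LEI) = 161/EI
  θ_A0 = 584.4/EI,  θ_B0 = 616.6/EI
Flexibility coefficients: a unit moment at one end gives L/(3EI) there and L/(6EI) at the far end, so f₁₁ = f₂₂ = 3/EI and f₁₂ = f₂₁ = 1.5/EI.
Compatibility — zero rotation at each built-in end:
  3 M_A + 1.5 M_B = 584.4
  1.5 M_A + 3 M_B = 616.6
Solving the pair gives M_A = 122.7 kN·m and M_B = 144.2 kN·m (hogging).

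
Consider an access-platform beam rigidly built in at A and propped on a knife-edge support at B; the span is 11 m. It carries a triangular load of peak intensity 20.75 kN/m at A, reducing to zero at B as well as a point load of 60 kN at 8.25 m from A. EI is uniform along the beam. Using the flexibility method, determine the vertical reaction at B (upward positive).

R_B = 60.79 kN

Remove the prop at B; the released (primary) structure is a cantilever built in at A.
Primary-structure tip deflection at B by superposition:
  triangular load, peak 20.75 at the fixed end: w₀L⁴/(30EI) = 10127/EI
  point load 60 at a = 8.25: Pa²(3L − a)/(6EI) = 16845/EI
  δ_0 = 26972/EI
Flexibility coefficient — unit upward force at B: δ_{BB} = L³/(3EI) = 443.7/EI.
The prop prevents deflection at B: R_B = δ_0/δ_{BB} = 26972/443.7 = 60.79 kN.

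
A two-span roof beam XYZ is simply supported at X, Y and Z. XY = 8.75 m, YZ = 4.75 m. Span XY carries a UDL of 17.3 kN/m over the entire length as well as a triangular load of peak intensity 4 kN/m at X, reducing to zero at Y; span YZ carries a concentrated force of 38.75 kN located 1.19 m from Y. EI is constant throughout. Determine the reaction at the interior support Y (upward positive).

R_Y = 152.6 kN

Take M_Y as the redundant. Released structure: two simple spans XY and YZ with a hinge at Y.
End slopes at the hinge Y, treating each span as simply supported:
  span XY: UDL 17.3: wL³/(24EI) = 482.9/EI
  span XY: triangular load, peak 4: 7w₀L³/(360EI) = 52.11/EI
  span YZ: point load 38.75 at a = 1.19: Pab(L + b)/(6LEI) = 47.87/EI
  relative rotation θ_0 = (535 + 47.87)/EI = 582.9/EI
A unit hogging moment at Y produces rotation L₁/(3EI) + L₂/(3EI) = 4.5/EI.
Slope continuity at Y: θ_0 = M_Y·4.5/EI, so M_Y = 582.9/4.5 = 129.5 kN·m (hogging).
Span XY, ΣM about X with M_Y applied at Y: R_Y^{XY}·8.75 = 713.3 + 129.5, so R_Y^{XY} = 96.32 kN and R_X = 168.9 − 96.32 = 72.55 kN.
Span YZ, ΣM about Z: R_Y^{YZ}·4.75 = 137.9 + 129.5, so R_Y^{YZ} = 56.31 kN and R_Z = 38.75 − 56.31 = -17.56 kN.
R_Y = 96.32 + 56.31 = 152.6 kN.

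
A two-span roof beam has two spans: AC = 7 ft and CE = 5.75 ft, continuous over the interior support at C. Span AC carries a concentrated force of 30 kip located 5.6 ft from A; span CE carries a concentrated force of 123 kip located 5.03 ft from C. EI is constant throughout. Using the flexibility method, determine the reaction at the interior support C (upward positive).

R_C = 50.89 kip

Insert a hinge at C; M_C is the redundant, and each span becomes simply supported.
Rotations at C on the released spans (each span's end-slope, ×1/EI):
  span AC: point load 30 at a = 5.6: Pab(L + a)/(6LEI) = 70.56/EI
  span CE: point load 123 at a = 5.03: Pab(L + b)/(6LEI) = 83.54/EI
  relative rotation θ_0 = (70.56 + 83.54)/EI = 154.1/EI
A unit hogging moment at C produces rotation L₁/(3EI) + L₂/(3EI) = 4.25/EI.
Slope continuity at C: θ_0 = M_C·4.25/EI, so M_C = 154.1/4.25 = 36.26 kip·ft (hogging).
Span AC, ΣM about A with M_C applied at C: R_C^{AC}·7 = 168 + 36.26, so R_C^{AC} = 29.18 kip and R_A = 30 − 29.18 = 0.8202 kip.
Span CE, ΣM about E: R_C^{CE}·5.75 = 88.56 + 36.26, so R_C^{CE} = 21.71 kip and R_E = 123 − 21.71 = 101.3 kip.
R_C = 29.18 + 21.71 = 50.89 kip.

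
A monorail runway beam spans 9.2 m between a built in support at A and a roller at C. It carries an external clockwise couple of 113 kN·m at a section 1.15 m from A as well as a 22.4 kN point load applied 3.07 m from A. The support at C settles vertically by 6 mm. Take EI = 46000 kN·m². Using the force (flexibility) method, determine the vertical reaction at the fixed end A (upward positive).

R_A = 15.82 kN

Take the reaction at C as the redundant and release it; the primary structure is a cantilever fixed at A.
Deflection at C on the released cantilever, summing each load's contribution:
  clockwise couple 113 at a = 1.15: M₀a(2L − a)/(2EI) = 1121/EI
  point load 22.4 at a = 3.07: Pa²(3L − a)/(6EI) = 863.1/EI
  δ_0 = 1984/EI
Flexibility coefficient — unit upward force at C: δ_{CC} = L³/(3EI) = 259.6/EI.
With EI = 46000 kN·m²: δ_0 = 0.043129 m and δ_{CC} = 0.005643 m/kN.
Compatibility — the beam at C must follow the support down by 0.006 m: δ_0 − R_C·δ_{CC} = 0.006, so R_C = (0.043129 − 0.006)/0.005643 = 6.58 kN.
Vertical equilibrium: R_A = ΣP − R_C = 22.4 − 6.58 = 15.82 kN.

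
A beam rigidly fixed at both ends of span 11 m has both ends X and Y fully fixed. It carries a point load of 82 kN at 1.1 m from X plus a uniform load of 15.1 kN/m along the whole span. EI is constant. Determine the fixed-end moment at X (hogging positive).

M_X = 225.3 kN·m

Release both end moments; the primary structure is a simply-supported span XY with redundants M_X and M_Y.
On the primary (simply-supported) span, the end slopes from the loading are:
  at X: point load 82 at a = 1.1: Pab(L + b)/(6LEI) = 282.8/EI
  at Y: point load 82 at a = 1.1: Pab(L + a)/(6LEI) = 163.7/EI
  at X: UDL 15.1: wL³/(24EI) = 837.4/EI
  at Y: UDL 15.1: wL³/(24EI) = 837.4/EI
  θ_X0 = 1120/EI,  θ_Y0 = 1001/EI
Flexibility coefficients: a unit moment at one end gives L/(3EI) there and L/(6EI) at the far end, so f₁₁ = f₂₂ = 3.667/EI and f₁₂ = f₂₁ = 1.833/EI.
Compatibility — zero rotation at each built-in end:
  3.667 M_X + 1.833 M_Y = 1120
  1.833 M_X + 3.667 M_Y = 1001
Solving the pair gives M_X = 225.3 kN·m and M_Y = 160.4 kN·m (hogging).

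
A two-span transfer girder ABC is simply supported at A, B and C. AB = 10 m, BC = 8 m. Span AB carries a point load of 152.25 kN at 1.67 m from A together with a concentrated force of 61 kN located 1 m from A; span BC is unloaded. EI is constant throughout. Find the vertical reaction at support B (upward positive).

R_B = 50.75 kN

Insert a hinge at B; M_B is the redundant, and each span becomes simply supported.
Discontinuity in slope at B on the released structure — sum the simple-span end rotations:
  span AB: point load 152.25 at a = 1.67: Pab(L + a)/(6LEI) = 411.9/EI
  span AB: point load 61 at a = 1: Pab(L + a)/(6LEI) = 100.7/EI
  relative rotation θ_0 = (512.6 + 0)/EI = 512.6/EI
A unit hogging moment at B produces rotation L₁/(3EI) + L₂/(3EI) = 6/EI.
Compatibility: M_B·(L₁+L₂)/(3EI) = θ_0, giving M_B = 85.43 kN·m (hogging).
Span AB, ΣM about A with M_B applied at B: R_B^{AB}·10 = 315.3 + 85.43, so R_B^{AB} = 40.07 kN and R_A = 213.2 − 40.07 = 173.2 kN.
Span BC, ΣM about C: R_B^{BC}·8 = 0 + 85.43, so R_B^{BC} = 10.68 kN and R_C = 0 − 10.68 = -10.68 kN.
R_B = 40.07 + 10.68 = 50.75 kN.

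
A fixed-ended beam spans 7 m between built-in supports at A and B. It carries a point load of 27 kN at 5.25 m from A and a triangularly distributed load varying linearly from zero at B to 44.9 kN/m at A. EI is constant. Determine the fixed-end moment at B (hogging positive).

Take the two fixed-end moments M_A, M_B as redundants; the released structure is the simple span AB.
On the primary (simply-supported) span, the end slopes from the loading are:
  at A: point load 27 at a = 5.25: Pab(L + b)/(6LEI) = 51.68/EI
  at B: point load 27 at a = 5.25: Pab(L + a)/(6LEI) = 72.35/EI
  at A: triangular load, peak 44.9: w₀L³/(45EI) = 342.2/EI
  at B: triangular load, peak 44.9: 7w₀L³/(360EI) = 299.5/EI
  θ_A0 = 393.9/EI,  θ_B0 = 371.8/EI
Flexibility coefficients: a unit moment at one end gives L/(3EI) there and L/(6EI) at the far end, so f₁₁ = f₂₂ = 2.333/EI and f₁₂ = f₂₁ = 1.167/EI.
Compatibility — zero rotation at each built-in end:
  2.333 M_A + 1.167 M_B = 393.9
  1.167 M_A + 2.333 M_B = 371.8
Solving the pair gives M_A = 118.9 kN·m and M_B = 99.91 kN·m (hogging).

M_B = 99.91 kN·m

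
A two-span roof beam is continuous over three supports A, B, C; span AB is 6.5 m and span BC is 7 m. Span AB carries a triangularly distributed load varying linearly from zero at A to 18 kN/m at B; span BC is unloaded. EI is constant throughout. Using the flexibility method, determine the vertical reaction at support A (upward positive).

Insert a hinge at B; M_B is the redundant, and each span becomes simply supported.
End slopes at the hinge B, treating each span as simply supported:
  span AB: triangular load, peak 18: w₀L³/(45EI) = 109.8/EI
  relative rotation θ_0 = (109.8 + 0)/EI = 109.8/EI
A unit hogging moment at B produces rotation L₁/(3EI) + L₂/(3EI) = 4.5/EI.
Compatibility: M_B·(L₁+L₂)/(3EI) = θ_0, giving M_B = 24.41 kN·m (hogging).
Span AB, ΣM about A with M_B applied at B: R_B^{AB}·6.5 = 253.5 + 24.41, so R_B^{AB} = 42.76 kN and R_A = 58.5 − 42.76 = 15.74 kN.

R_A = 15.74 kN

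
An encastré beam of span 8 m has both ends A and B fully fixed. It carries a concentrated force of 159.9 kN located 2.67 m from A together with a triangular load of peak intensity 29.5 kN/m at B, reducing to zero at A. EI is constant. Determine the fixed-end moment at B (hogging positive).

Release both end moments; the primary structure is a simply-supported span AB with redundants M_A and M_B.
End rotations of the released simple span under the applied load (×1/EI):
  at A: point load 159.9 at a = 2.67: Pab(L + b)/(6LEI) = 631.9/EI
  at B: point load 159.9 at a = 2.67: Pab(L + a)/(6LEI) = 505.8/EI
  at A: triangular load, peak 29.5: 7w₀L³/(360EI) = 293.7/EI
  at B: triangular load, peak 29.5: w₀L³/(45EI) = 335.6/EI
  θ_A0 = 925.6/EI,  θ_B0 = 841.5/EI
Flexibility coefficients: a unit moment at one end gives L/(3EI) there and L/(6EI) at the far end, so f₁₁ = f₂₂ = 2.667/EI and f₁₂ = f₂₁ = 1.333/EI.
Compatibility — zero rotation at each built-in end:
  2.667 M_A + 1.333 M_B = 925.6
  1.333 M_A + 2.667 M_B = 841.5
Solving the pair gives M_A = 252.4 kN·m and M_B = 189.3 kN·m (hogging).

M_B = 189.3 kN·m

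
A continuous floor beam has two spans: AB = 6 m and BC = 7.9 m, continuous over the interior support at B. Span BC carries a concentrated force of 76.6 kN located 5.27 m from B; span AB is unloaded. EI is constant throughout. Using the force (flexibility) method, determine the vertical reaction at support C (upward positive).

R_C = 44.66 kN

Insert a hinge at B; M_B is the redundant, and each span becomes simply supported.
Rotations at B on the released spans (each span's end-slope, ×1/EI):
  span BC: point load 76.6 at a = 5.27: Pab(L + b)/(6LEI) = 235.9/EI
  relative rotation θ_0 = (0 + 235.9)/EI = 235.9/EI
A unit hogging moment at B produces rotation L₁/(3EI) + L₂/(3EI) = 4.633/EI.
Compatibility: M_B·(L₁+L₂)/(3EI) = θ_0, giving M_B = 50.9 kN·m (hogging).
Span BC, ΣM about C: R_B^{BC}·7.9 = 201.5 + 50.9, so R_B^{BC} = 31.94 kN and R_C = 76.6 − 31.94 = 44.66 kN.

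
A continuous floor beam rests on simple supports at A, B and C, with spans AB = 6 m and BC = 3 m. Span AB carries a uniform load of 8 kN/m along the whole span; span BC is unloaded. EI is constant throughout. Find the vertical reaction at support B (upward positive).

Take M_B as the redundant. Released structure: two simple spans AB and BC with a hinge at B.
Discontinuity in slope at B on the released structure — sum the simple-span end rotations:
  span AB: UDL 8: wL³/(24EI) = 72/EI
  relative rotation θ_0 = (72 + 0)/EI = 72/EI
A unit hogging moment at B produces rotation L₁/(3EI) + L₂/(3EI) = 3/EI.
Compatibility: M_B·(L₁+L₂)/(3EI) = θ_0, giving M_B = 24 kN·m (hogging).
Span AB, ΣM about A with M_B applied at B: R_B^{AB}·6 = 144 + 24, so R_B^{AB} = 28 kN and R_A = 48 − 28 = 20 kN.
Span BC, ΣM about C: R_B^{BC}·3 = 0 + 24, so R_B^{BC} = 8 kN and R_C = 0 − 8 = -8 kN.
R_B = 28 + 8 = 36 kN.

R_B = 36 kN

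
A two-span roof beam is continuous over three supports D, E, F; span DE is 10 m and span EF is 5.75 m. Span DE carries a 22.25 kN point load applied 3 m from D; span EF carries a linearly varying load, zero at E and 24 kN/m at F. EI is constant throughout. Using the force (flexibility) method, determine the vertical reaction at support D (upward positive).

Insert a hinge at E; M_E is the redundant, and each span becomes simply supported.
Discontinuity in slope at E on the released structure — sum the simple-span end rotations:
  span DE: point load 22.25 at a = 3: Pab(L + a)/(6LEI) = 101.2/EI
  span EF: triangular load, peak 24: 7w₀L³/(360EI) = 88.72/EI
  relative rotation θ_0 = (101.2 + 88.72)/EI = 190/EI
A unit hogging moment at E produces rotation L₁/(3EI) + L₂/(3EI) = 5.25/EI.
Compatibility: M_E·(L₁+L₂)/(3EI) = θ_0, giving M_E = 36.18 kN·m (hogging).
Span DE, ΣM about D with M_E applied at E: R_E^{DE}·10 = 66.75 + 36.18, so R_E^{DE} = 10.29 kN and R_D = 22.25 − 10.29 = 11.96 kN.

R_D = 11.96 kN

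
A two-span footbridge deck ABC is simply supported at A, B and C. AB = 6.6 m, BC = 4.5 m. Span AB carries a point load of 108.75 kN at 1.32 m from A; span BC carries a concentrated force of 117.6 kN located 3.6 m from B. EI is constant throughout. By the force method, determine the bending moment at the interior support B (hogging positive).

M_B = 61.57 kN·m

Insert a hinge at B; M_B is the redundant, and each span becomes simply supported.
Rotations at B on the released spans (each span's end-slope, ×1/EI):
  span AB: point load 108.75 at a = 1.32: Pab(L + a)/(6LEI) = 151.6/EI
  span BC: point load 117.6 at a = 3.6: Pab(L + b)/(6LEI) = 76.2/EI
  relative rotation θ_0 = (151.6 + 76.2)/EI = 227.8/EI
A unit hogging moment at B produces rotation L₁/(3EI) + L₂/(3EI) = 3.7/EI.
Compatibility: M_B·(L₁+L₂)/(3EI) = θ_0, giving M_B = 61.57 kN·m (hogging).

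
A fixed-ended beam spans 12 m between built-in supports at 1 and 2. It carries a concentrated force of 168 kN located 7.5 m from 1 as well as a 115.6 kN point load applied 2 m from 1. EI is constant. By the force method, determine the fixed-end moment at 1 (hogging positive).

M_1 = 337.7 kN·m

Take the two fixed-end moments M_1, M_2 as redundants; the released structure is the simple span 12.
On the primary (simply-supported) span, the end slopes from the loading are:
  at 1: point load 168 at a = 7.5: Pab(L + b)/(6LEI) = 1299/EI
  at 2: point load 168 at a = 7.5: Pab(L + a)/(6LEI) = 1536/EI
  at 1: point load 115.6 at a = 2: Pab(L + b)/(6LEI) = 706.4/EI
  at 2: point load 115.6 at a = 2: Pab(L + a)/(6LEI) = 449.6/EI
  θ_10 = 2006/EI,  θ_20 = 1985/EI
Flexibility coefficients: a unit moment at one end gives L/(3EI) there and L/(6EI) at the far end, so f₁₁ = f₂₂ = 4/EI and f₁₂ = f₂₁ = 2/EI.
Compatibility — zero rotation at each built-in end:
  4 M_1 + 2 M_2 = 2006
  2 M_1 + 4 M_2 = 1985
Solving the pair gives M_1 = 337.7 kN·m and M_2 = 327.4 kN·m (hogging).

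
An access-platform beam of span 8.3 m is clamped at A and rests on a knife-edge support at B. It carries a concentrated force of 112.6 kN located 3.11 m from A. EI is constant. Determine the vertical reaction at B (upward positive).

Take the reaction at B as the redundant and release it; the primary structure is a cantilever fixed at A.
Primary-structure tip deflection at B by superposition:
  point load 112.6 at a = 3.11: Pa²(3L − a)/(6EI) = 3955/EI
Flexibility coefficient — unit upward force at B: δ_{BB} = L³/(3EI) = 190.6/EI.
The prop prevents deflection at B: R_B = δ_0/δ_{BB} = 3955/190.6 = 20.75 kN.

R_B = 20.75 kN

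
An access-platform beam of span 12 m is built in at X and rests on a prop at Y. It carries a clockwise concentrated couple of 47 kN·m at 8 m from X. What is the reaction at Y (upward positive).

Remove the prop at Y; the released (primary) structure is a cantilever built in at X.
Primary-structure tip deflection at Y by superposition:
  clockwise couple 47 at a = 8: M₀a(2L − a)/(2EI) = 3008/EI
Tip deflection under a unit load at Y: L³/(3EI) = 576/EI.
The prop prevents deflection at Y: R_Y = δ_0/δ_{YY} = 3008/576 = 5.222 kN.

R_Y = 5.222 kN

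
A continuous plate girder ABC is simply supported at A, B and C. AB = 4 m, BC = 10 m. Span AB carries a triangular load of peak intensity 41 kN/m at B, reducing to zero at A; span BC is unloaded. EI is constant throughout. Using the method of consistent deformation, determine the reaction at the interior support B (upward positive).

R_B = 59.04 kN

Release continuity at B by inserting a hinge; the redundant is the internal moment M_B. The primary structure is two simply-supported spans AB and BC.
End slopes at the hinge B, treating each span as simply supported:
  span AB: triangular load, peak 41: w₀L³/(45EI) = 58.31/EI
  relative rotation θ_0 = (58.31 + 0)/EI = 58.31/EI
A unit hogging moment at B produces rotation L₁/(3EI) + L₂/(3EI) = 4.667/EI.
Compatibility: M_B·(L₁+L₂)/(3EI) = θ_0, giving M_B = 12.5 kN·m (hogging).
Span AB, ΣM about A with M_B applied at B: R_B^{AB}·4 = 218.7 + 12.5, so R_B^{AB} = 57.79 kN and R_A = 82 − 57.79 = 24.21 kN.
Span BC, ΣM about C: R_B^{BC}·10 = 0 + 12.5, so R_B^{BC} = 1.25 kN and R_C = 0 − 1.25 = -1.25 kN.
R_B = 57.79 + 1.25 = 59.04 kN.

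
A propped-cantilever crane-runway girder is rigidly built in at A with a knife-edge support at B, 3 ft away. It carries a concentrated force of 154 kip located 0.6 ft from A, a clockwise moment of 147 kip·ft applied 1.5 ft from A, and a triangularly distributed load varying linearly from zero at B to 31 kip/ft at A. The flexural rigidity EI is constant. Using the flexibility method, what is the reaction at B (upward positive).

Remove the prop at B; the released (primary) structure is a cantilever built in at A.
Free-end deflection of the primary structure under the applied loading (downward +):
  point load 154 at a = 0.6: Pa²(3L − a)/(6EI) = 77.62/EI
  clockwise couple 147 at a = 1.5: M₀a(2L − a)/(2EI) = 496.1/EI
  triangular load, peak 31 at the fixed end: w₀L⁴/(30EI) = 83.7/EI
  δ_0 = 657.4/EI
Tip deflection under a unit load at B: L³/(3EI) = 9/EI.
Compatibility at B: δ_0 − R_B·δ_{BB} = 0, so R_B = 657.4/9 = 73.05 kip.

R_B = 73.05 kip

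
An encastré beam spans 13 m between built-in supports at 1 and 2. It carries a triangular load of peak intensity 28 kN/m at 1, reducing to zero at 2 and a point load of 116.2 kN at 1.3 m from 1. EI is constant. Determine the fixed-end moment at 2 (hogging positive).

Take the two fixed-end moments M_1, M_2 as redundants; the released structure is the simple span 12.
Simple-span end rotations at 1 and 2 under the given loads:
  at 1: triangular load, peak 28: w₀L³/(45EI) = 1367/EI
  at 2: triangular load, peak 28: 7w₀L³/(360EI) = 1196/EI
  at 1: point load 116.2 at a = 1.3: Pab(L + b)/(6LEI) = 559.7/EI
  at 2: point load 116.2 at a = 1.3: Pab(L + a)/(6LEI) = 324/EI
  θ_10 = 1927/EI,  θ_20 = 1520/EI
Flexibility coefficients: a unit moment at one end gives L/(3EI) there and L/(6EI) at the far end, so f₁₁ = f₂₂ = 4.333/EI and f₁₂ = f₂₁ = 2.167/EI.
Compatibility — zero rotation at each built-in end:
  4.333 M_1 + 2.167 M_2 = 1927
  2.167 M_1 + 4.333 M_2 = 1520
Solving the pair gives M_1 = 359 kN·m and M_2 = 171.3 kN·m (hogging).

M_2 = 171.3 kN·m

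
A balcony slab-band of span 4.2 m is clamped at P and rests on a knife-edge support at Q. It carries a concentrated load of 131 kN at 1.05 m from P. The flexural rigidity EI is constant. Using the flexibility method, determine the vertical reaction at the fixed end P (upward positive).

Release the roller at Q. Primary structure: cantilever fixed at P.
Downward deflection at the released point Q due to the loads:
  point load 131 at a = 1.05: Pa²(3L − a)/(6EI) = 278/EI
Tip deflection under a unit load at Q: L³/(3EI) = 24.7/EI.
Compatibility at Q: δ_0 − R_Q·δ_{QQ} = 0, so R_Q = 278/24.7 = 11.26 kN.
Vertical equilibrium: R_P = ΣP − R_Q = 131 − 11.26 = 119.7 kN.

R_P = 119.7 kN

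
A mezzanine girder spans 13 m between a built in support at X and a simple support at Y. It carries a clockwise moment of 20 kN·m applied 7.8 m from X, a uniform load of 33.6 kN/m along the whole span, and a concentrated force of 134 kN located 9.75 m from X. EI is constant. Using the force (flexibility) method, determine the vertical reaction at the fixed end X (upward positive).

Choose R_Y as the redundant. The primary structure is the cantilever fixed at X.
Downward deflection at the released point Y due to the loads:
  clockwise couple 20 at a = 7.8: M₀a(2L − a)/(2EI) = 1420/EI
  UDL 33.6: wL⁴/(8EI) = 119956/EI
  point load 134 at a = 9.75: Pa²(3L − a)/(6EI) = 62100/EI
  δ_0 = 183475/EI
Flexibility coefficient — unit upward force at Y: δ_{YY} = L³/(3EI) = 732.3/EI.
The prop prevents deflection at Y: R_Y = δ_0/δ_{YY} = 183475/732.3 = 250.5 kN.
Vertical equilibrium: R_X = ΣP − R_Y = 570.8 − 250.5 = 320.3 kN.

R_X = 320.3 kN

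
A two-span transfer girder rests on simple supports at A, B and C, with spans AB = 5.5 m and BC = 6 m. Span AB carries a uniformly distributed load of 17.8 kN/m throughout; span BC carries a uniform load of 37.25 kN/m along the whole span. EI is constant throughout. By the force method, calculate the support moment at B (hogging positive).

Insert a hinge at B; M_B is the redundant, and each span becomes simply supported.
Rotations at B on the released spans (each span's end-slope, ×1/EI):
  span AB: UDL 17.8: wL³/(24EI) = 123.4/EI
  span BC: UDL 37.25: wL³/(24EI) = 335.2/EI
  relative rotation θ_0 = (123.4 + 335.2)/EI = 458.6/EI
A unit hogging moment at B produces rotation L₁/(3EI) + L₂/(3EI) = 3.833/EI.
Slope continuity at B: θ_0 = M_B·3.833/EI, so M_B = 458.6/3.833 = 119.6 kN·m (hogging).

M_B = 119.6 kN·m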